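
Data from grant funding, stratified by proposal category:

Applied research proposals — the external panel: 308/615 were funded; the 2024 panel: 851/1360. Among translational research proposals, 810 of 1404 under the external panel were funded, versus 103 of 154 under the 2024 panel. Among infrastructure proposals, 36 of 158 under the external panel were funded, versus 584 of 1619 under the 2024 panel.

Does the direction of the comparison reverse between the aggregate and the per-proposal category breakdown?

Applied research: the external panel 308/615 = 50.1%, the 2024 panel 851/1360 = 62.6% → the 2024 panel
Translational research: the external panel 810/1404 = 57.7%, the 2024 panel 103/154 = 66.9% → the 2024 panel
Infrastructure: the external panel 36/158 = 22.8%, the 2024 panel 584/1619 = 36.1% → the 2024 panel
Overall: the external panel 1154/2177 = 53.0%, the 2024 panel 1538/3133 = 49.1% → the external panel
The 2024 panel wins each proposal group but the external panel wins overall — the comparison reverses. The 2024 panel's proposals skew toward infrastructure, which has a lower base rate.

Yes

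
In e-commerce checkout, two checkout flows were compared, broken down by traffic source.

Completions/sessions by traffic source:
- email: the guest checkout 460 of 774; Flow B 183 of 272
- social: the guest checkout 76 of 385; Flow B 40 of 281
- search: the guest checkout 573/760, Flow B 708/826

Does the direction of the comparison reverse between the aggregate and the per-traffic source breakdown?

Email: the guest checkout 460/774 = 59.4%, Flow B 183/272 = 67.3% → Flow B
Social: the guest checkout 76/385 = 19.7%, Flow B 40/281 = 14.2% → the guest checkout
Search: the guest checkout 573/760 = 75.4%, Flow B 708/826 = 85.7% → Flow B
Overall: the guest checkout 1109/1919 = 57.8%, Flow B 931/1379 = 67.5% → Flow B
Neither sweeps: the guest checkout wins 1 of 3 groups, Flow B wins 2. Flow B wins overall but not every group — no Simpson reversal.

No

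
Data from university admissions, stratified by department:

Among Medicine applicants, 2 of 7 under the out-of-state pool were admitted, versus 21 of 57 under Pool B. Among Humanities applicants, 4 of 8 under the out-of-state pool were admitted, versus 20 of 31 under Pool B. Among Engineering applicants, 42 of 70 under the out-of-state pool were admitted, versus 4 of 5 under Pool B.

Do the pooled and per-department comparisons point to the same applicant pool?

Medicine: the out-of-state pool 2/7 = 28.6%, Pool B 21/57 = 36.8% → Pool B
Humanities: the out-of-state pool 4/8 = 50.0%, Pool B 20/31 = 64.5% → Pool B
Engineering: the out-of-state pool 42/70 = 60.0%, Pool B 4/5 = 80.0% → Pool B
Overall: the out-of-state pool 48/85 = 56.5%, Pool B 45/93 = 48.4% → the out-of-state pool
Pool B wins each department group but the out-of-state pool wins overall — the comparison reverses. Pool B's applicants skew toward Medicine, which has a lower base rate.

No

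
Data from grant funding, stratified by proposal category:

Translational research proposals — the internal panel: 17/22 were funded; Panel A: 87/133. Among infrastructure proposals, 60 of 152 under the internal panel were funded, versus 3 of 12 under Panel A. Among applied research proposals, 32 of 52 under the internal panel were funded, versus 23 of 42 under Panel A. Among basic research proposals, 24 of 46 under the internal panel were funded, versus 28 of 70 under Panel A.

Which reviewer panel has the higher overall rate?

Translational research: the internal panel 17/22 = 77.3%, Panel A 87/133 = 65.4% → the internal panel
Infrastructure: the internal panel 60/152 = 39.5%, Panel A 3/12 = 25.0% → the internal panel
Applied research: the internal panel 32/52 = 61.5%, Panel A 23/42 = 54.8% → the internal panel
Basic research: the internal panel 24/46 = 52.2%, Panel A 28/70 = 40.0% → the internal panel
Overall: the internal panel 133/272 = 48.9%, Panel A 141/257 = 54.9% → Panel A
(The internal panel wins every proposal group but Panel A wins overall — the internal panel's proposals skew toward the low-rate infrastructure group.)

Panel A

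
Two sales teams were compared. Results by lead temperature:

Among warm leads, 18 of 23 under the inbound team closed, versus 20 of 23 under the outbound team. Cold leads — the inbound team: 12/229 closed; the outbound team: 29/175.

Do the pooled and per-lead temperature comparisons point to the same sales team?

Yes

Warm: the inbound team 18/23 = 78.3%, the outbound team 20/23 = 87.0% → the outbound team
Cold: the inbound team 12/229 = 5.2%, the outbound team 29/175 = 16.6% → the outbound team
Overall: the inbound team 30/252 = 11.9%, the outbound team 49/198 = 24.7% → the outbound team
The outbound team wins overall and in every lead group — no reversal.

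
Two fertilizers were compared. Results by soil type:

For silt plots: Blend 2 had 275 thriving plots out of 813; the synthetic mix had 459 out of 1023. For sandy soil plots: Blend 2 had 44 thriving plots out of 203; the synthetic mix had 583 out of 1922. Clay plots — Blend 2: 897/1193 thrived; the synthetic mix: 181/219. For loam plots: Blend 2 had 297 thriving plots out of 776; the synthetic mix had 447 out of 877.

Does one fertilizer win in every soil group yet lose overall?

Yes

Silt: Blend 2 275/813 = 33.8%, the synthetic mix 459/1023 = 44.9% → the synthetic mix
Sandy soil: Blend 2 44/203 = 21.7%, the synthetic mix 583/1922 = 30.3% → the synthetic mix
Clay: Blend 2 897/1193 = 75.2%, the synthetic mix 181/219 = 82.6% → the synthetic mix
Loam: Blend 2 297/776 = 38.3%, the synthetic mix 447/877 = 51.0% → the synthetic mix
Overall: Blend 2 1513/2985 = 50.7%, the synthetic mix 1670/4041 = 41.3% → Blend 2
The synthetic mix wins each soil group but Blend 2 wins overall — the comparison reverses. The synthetic mix's plots skew toward sandy soil, which has a lower base rate.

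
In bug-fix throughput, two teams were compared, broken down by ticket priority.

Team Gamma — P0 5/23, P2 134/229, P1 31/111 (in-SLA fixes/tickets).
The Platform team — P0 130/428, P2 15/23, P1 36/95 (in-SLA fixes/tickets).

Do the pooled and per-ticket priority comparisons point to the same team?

P0: Team Gamma 5/23 = 21.7%, the Platform team 130/428 = 30.4% → the Platform team
P2: Team Gamma 134/229 = 58.5%, the Platform team 15/23 = 65.2% → the Platform team
P1: Team Gamma 31/111 = 27.9%, the Platform team 36/95 = 37.9% → the Platform team
Overall: Team Gamma 170/363 = 46.8%, the Platform team 181/546 = 33.2% → Team Gamma
The Platform team wins each ticket group but Team Gamma wins overall — the comparison reverses. The Platform team's tickets skew toward P0, which has a lower base rate.

No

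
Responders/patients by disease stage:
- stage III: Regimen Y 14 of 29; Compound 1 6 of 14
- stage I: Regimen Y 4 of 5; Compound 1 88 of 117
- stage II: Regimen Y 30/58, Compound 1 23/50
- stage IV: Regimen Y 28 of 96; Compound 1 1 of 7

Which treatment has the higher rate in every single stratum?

Stage III: Regimen Y 14/29 = 48.3%, Compound 1 6/14 = 42.9% → Regimen Y
Stage I: Regimen Y 4/5 = 80.0%, Compound 1 88/117 = 75.2% → Regimen Y
Stage II: Regimen Y 30/58 = 51.7%, Compound 1 23/50 = 46.0% → Regimen Y
Stage IV: Regimen Y 28/96 = 29.2%, Compound 1 1/7 = 14.3% → Regimen Y
Regimen Y has the higher rate in all 4 groups.

Regimen Y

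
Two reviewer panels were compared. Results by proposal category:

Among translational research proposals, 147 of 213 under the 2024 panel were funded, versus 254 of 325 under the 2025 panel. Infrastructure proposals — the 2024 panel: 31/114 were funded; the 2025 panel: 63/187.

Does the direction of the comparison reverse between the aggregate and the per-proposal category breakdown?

Translational research: the 2024 panel 147/213 = 69.0%, the 2025 panel 254/325 = 78.2% → the 2025 panel
Infrastructure: the 2024 panel 31/114 = 27.2%, the 2025 panel 63/187 = 33.7% → the 2025 panel
Overall: the 2024 panel 178/327 = 54.4%, the 2025 panel 317/512 = 61.9% → the 2025 panel
The 2025 panel wins overall and in every proposal group — no reversal.

No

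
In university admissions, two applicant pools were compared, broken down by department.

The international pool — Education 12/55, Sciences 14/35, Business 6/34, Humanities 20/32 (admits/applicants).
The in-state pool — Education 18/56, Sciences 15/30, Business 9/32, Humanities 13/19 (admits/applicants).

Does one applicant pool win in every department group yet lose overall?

No

Education: the international pool 12/55 = 21.8%, the in-state pool 18/56 = 32.1% → the in-state pool
Sciences: the international pool 14/35 = 40.0%, the in-state pool 15/30 = 50.0% → the in-state pool
Business: the international pool 6/34 = 17.6%, the in-state pool 9/32 = 28.1% → the in-state pool
Humanities: the international pool 20/32 = 62.5%, the in-state pool 13/19 = 68.4% → the in-state pool
Overall: the international pool 52/156 = 33.3%, the in-state pool 55/137 = 40.1% → the in-state pool
The in-state pool wins overall and in every department group — no reversal.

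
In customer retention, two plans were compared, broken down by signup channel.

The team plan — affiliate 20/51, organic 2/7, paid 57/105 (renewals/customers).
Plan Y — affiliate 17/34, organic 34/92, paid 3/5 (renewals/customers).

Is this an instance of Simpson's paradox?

Affiliate: the team plan 20/51 = 39.2%, Plan Y 17/34 = 50.0% → Plan Y
Organic: the team plan 2/7 = 28.6%, Plan Y 34/92 = 37.0% → Plan Y
Paid: the team plan 57/105 = 54.3%, Plan Y 3/5 = 60.0% → Plan Y
Overall: the team plan 79/163 = 48.5%, Plan Y 54/131 = 41.2% → the team plan
Plan Y wins each signup group but the team plan wins overall — the comparison reverses. Plan Y's customers skew toward organic, which has a lower base rate.

Yes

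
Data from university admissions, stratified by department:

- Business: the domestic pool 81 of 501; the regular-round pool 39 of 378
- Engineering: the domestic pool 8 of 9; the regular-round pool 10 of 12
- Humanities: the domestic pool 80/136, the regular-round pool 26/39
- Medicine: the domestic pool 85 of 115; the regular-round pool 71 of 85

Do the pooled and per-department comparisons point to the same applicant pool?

Business: the domestic pool 81/501 = 16.2%, the regular-round pool 39/378 = 10.3% → the domestic pool
Engineering: the domestic pool 8/9 = 88.9%, the regular-round pool 10/12 = 83.3% → the domestic pool
Humanities: the domestic pool 80/136 = 58.8%, the regular-round pool 26/39 = 66.7% → the regular-round pool
Medicine: the domestic pool 85/115 = 73.9%, the regular-round pool 71/85 = 83.5% → the regular-round pool
Overall: the domestic pool 254/761 = 33.4%, the regular-round pool 146/514 = 28.4% → the domestic pool
Neither sweeps: the domestic pool wins 2 of 4 groups, the regular-round pool wins 2. The domestic pool wins overall but not every group — no Simpson reversal.

No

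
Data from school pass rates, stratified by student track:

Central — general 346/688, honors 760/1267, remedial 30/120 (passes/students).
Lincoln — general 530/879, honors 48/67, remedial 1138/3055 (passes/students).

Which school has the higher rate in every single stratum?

Lincoln

General: Central 346/688 = 50.3%, Lincoln 530/879 = 60.3% → Lincoln
Honors: Central 760/1267 = 60.0%, Lincoln 48/67 = 71.6% → Lincoln
Remedial: Central 30/120 = 25.0%, Lincoln 1138/3055 = 37.3% → Lincoln
Lincoln has the higher rate in all 3 groups.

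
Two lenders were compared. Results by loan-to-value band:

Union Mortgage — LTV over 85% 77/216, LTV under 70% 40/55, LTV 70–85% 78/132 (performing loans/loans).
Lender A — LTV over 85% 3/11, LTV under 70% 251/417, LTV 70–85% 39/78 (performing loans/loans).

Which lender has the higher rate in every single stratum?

LTV over 85%: Union Mortgage 77/216 = 35.6%, Lender A 3/11 = 27.3% → Union Mortgage
LTV under 70%: Union Mortgage 40/55 = 72.7%, Lender A 251/417 = 60.2% → Union Mortgage
LTV 70–85%: Union Mortgage 78/132 = 59.1%, Lender A 39/78 = 50.0% → Union Mortgage
Union Mortgage has the higher rate in all 3 groups.

Union Mortgage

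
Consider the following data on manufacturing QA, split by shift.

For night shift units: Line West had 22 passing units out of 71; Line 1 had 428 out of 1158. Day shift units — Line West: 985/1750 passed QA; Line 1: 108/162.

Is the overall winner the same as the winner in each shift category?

Night shift: Line West 22/71 = 31.0%, Line 1 428/1158 = 37.0% → Line 1
Day shift: Line West 985/1750 = 56.3%, Line 1 108/162 = 66.7% → Line 1
Overall: Line West 1007/1821 = 55.3%, Line 1 536/1320 = 40.6% → Line West
Line 1 wins each shift group but Line West wins overall — the comparison reverses. Line 1's units skew toward night shift, which has a lower base rate.

No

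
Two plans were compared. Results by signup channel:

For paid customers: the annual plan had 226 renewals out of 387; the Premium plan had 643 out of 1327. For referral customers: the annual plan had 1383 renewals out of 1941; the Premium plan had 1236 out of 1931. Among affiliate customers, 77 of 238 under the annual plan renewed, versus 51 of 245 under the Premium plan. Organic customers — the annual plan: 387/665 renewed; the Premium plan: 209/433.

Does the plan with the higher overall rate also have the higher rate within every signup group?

Yes

Paid: the annual plan 226/387 = 58.4%, the Premium plan 643/1327 = 48.5% → the annual plan
Referral: the annual plan 1383/1941 = 71.3%, the Premium plan 1236/1931 = 64.0% → the annual plan
Affiliate: the annual plan 77/238 = 32.4%, the Premium plan 51/245 = 20.8% → the annual plan
Organic: the annual plan 387/665 = 58.2%, the Premium plan 209/433 = 48.3% → the annual plan
Overall: the annual plan 2073/3231 = 64.2%, the Premium plan 2139/3936 = 54.3% → the annual plan
The annual plan wins overall and in every signup group — no reversal.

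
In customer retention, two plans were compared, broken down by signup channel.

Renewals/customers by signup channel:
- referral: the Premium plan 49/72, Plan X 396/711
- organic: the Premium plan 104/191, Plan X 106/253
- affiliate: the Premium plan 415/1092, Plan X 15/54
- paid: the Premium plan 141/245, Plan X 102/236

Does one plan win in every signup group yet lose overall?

Referral: the Premium plan 49/72 = 68.1%, Plan X 396/711 = 55.7% → the Premium plan
Organic: the Premium plan 104/191 = 54.5%, Plan X 106/253 = 41.9% → the Premium plan
Affiliate: the Premium plan 415/1092 = 38.0%, Plan X 15/54 = 27.8% → the Premium plan
Paid: the Premium plan 141/245 = 57.6%, Plan X 102/236 = 43.2% → the Premium plan
Overall: the Premium plan 709/1600 = 44.3%, Plan X 619/1254 = 49.4% → Plan X
The Premium plan wins each signup group but Plan X wins overall — the comparison reverses. The Premium plan's customers skew toward affiliate, which has a lower base rate.

Yes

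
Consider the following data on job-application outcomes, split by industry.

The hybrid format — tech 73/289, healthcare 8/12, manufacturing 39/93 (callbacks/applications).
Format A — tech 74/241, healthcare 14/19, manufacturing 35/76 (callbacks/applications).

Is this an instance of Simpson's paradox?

No

Tech: the hybrid format 73/289 = 25.3%, Format A 74/241 = 30.7% → Format A
Healthcare: the hybrid format 8/12 = 66.7%, Format A 14/19 = 73.7% → Format A
Manufacturing: the hybrid format 39/93 = 41.9%, Format A 35/76 = 46.1% → Format A
Overall: the hybrid format 120/394 = 30.5%, Format A 123/336 = 36.6% → Format A
Format A wins overall and in every industry group — no reversal.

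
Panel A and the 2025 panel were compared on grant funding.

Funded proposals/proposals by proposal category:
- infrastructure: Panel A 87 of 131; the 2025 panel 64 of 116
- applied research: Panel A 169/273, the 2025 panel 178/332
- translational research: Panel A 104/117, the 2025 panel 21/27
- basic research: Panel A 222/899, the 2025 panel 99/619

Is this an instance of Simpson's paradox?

No

Infrastructure: Panel A 87/131 = 66.4%, the 2025 panel 64/116 = 55.2% → Panel A
Applied research: Panel A 169/273 = 61.9%, the 2025 panel 178/332 = 53.6% → Panel A
Translational research: Panel A 104/117 = 88.9%, the 2025 panel 21/27 = 77.8% → Panel A
Basic research: Panel A 222/899 = 24.7%, the 2025 panel 99/619 = 16.0% → Panel A
Overall: Panel A 582/1420 = 41.0%, the 2025 panel 362/1094 = 33.1% → Panel A
Panel A wins overall and in every proposal group — no reversal.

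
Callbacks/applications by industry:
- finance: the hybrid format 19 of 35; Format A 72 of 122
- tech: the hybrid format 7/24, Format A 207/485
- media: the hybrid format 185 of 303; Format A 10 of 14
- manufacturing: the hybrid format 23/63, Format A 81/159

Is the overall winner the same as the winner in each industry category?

No

Finance: the hybrid format 19/35 = 54.3%, Format A 72/122 = 59.0% → Format A
Tech: the hybrid format 7/24 = 29.2%, Format A 207/485 = 42.7% → Format A
Media: the hybrid format 185/303 = 61.1%, Format A 10/14 = 71.4% → Format A
Manufacturing: the hybrid format 23/63 = 36.5%, Format A 81/159 = 50.9% → Format A
Overall: the hybrid format 234/425 = 55.1%, Format A 370/780 = 47.4% → the hybrid format
Format A wins each industry group but the hybrid format wins overall — the comparison reverses. Format A's applications skew toward tech, which has a lower base rate.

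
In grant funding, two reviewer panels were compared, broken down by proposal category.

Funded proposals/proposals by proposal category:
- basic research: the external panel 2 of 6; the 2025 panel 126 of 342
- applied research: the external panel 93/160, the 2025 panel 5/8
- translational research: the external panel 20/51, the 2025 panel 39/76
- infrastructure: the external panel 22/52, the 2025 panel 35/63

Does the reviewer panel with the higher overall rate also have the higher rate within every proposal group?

No

Basic research: the external panel 2/6 = 33.3%, the 2025 panel 126/342 = 36.8% → the 2025 panel
Applied research: the external panel 93/160 = 58.1%, the 2025 panel 5/8 = 62.5% → the 2025 panel
Translational research: the external panel 20/51 = 39.2%, the 2025 panel 39/76 = 51.3% → the 2025 panel
Infrastructure: the external panel 22/52 = 42.3%, the 2025 panel 35/63 = 55.6% → the 2025 panel
Overall: the external panel 137/269 = 50.9%, the 2025 panel 205/489 = 41.9% → the external panel
The 2025 panel wins each proposal group but the external panel wins overall — the comparison reverses. The 2025 panel's proposals skew toward basic research, which has a lower base rate.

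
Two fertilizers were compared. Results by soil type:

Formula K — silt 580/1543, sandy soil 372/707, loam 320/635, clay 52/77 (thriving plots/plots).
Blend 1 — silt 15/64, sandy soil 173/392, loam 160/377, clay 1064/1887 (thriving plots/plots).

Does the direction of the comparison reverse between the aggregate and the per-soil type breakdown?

Yes

Silt: Formula K 580/1543 = 37.6%, Blend 1 15/64 = 23.4% → Formula K
Sandy soil: Formula K 372/707 = 52.6%, Blend 1 173/392 = 44.1% → Formula K
Loam: Formula K 320/635 = 50.4%, Blend 1 160/377 = 42.4% → Formula K
Clay: Formula K 52/77 = 67.5%, Blend 1 1064/1887 = 56.4% → Formula K
Overall: Formula K 1324/2962 = 44.7%, Blend 1 1412/2720 = 51.9% → Blend 1
Formula K wins each soil group but Blend 1 wins overall — the comparison reverses. Formula K's plots skew toward silt, which has a lower base rate.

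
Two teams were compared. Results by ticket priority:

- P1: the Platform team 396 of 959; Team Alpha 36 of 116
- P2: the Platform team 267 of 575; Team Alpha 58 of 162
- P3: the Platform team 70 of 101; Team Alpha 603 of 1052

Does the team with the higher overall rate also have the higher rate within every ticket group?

P1: the Platform team 396/959 = 41.3%, Team Alpha 36/116 = 31.0% → the Platform team
P2: the Platform team 267/575 = 46.4%, Team Alpha 58/162 = 35.8% → the Platform team
P3: the Platform team 70/101 = 69.3%, Team Alpha 603/1052 = 57.3% → the Platform team
Overall: the Platform team 733/1635 = 44.8%, Team Alpha 697/1330 = 52.4% → Team Alpha
The Platform team wins each ticket group but Team Alpha wins overall — the comparison reverses. The Platform team's tickets skew toward P1, which has a lower base rate.

No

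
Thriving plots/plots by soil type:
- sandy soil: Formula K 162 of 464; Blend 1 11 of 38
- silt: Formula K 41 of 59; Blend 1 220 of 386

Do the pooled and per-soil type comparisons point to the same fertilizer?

No

Sandy soil: Formula K 162/464 = 34.9%, Blend 1 11/38 = 28.9% → Formula K
Silt: Formula K 41/59 = 69.5%, Blend 1 220/386 = 57.0% → Formula K
Overall: Formula K 203/523 = 38.8%, Blend 1 231/424 = 54.5% → Blend 1
Formula K wins each soil group but Blend 1 wins overall — the comparison reverses. Formula K's plots skew toward sandy soil, which has a lower base rate.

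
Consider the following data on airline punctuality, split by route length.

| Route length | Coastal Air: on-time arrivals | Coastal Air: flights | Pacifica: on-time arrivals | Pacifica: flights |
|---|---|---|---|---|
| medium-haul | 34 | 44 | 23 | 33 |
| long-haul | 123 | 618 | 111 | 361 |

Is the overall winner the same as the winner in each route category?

No

Medium-haul: Coastal Air 34/44 = 77.3%, Pacifica 23/33 = 69.7% → Coastal Air
Long-haul: Coastal Air 123/618 = 19.9%, Pacifica 111/361 = 30.7% → Pacifica
Overall: Coastal Air 157/662 = 23.7%, Pacifica 134/394 = 34.0% → Pacifica
Neither sweeps: Coastal Air wins 1 of 2 groups, Pacifica wins 1. Pacifica wins overall but not every group — no Simpson reversal.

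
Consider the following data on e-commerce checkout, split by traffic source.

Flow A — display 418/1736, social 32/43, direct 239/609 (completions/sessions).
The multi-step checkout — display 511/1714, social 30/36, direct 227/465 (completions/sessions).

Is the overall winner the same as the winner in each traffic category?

Display: Flow A 418/1736 = 24.1%, the multi-step checkout 511/1714 = 29.8% → the multi-step checkout
Social: Flow A 32/43 = 74.4%, the multi-step checkout 30/36 = 83.3% → the multi-step checkout
Direct: Flow A 239/609 = 39.2%, the multi-step checkout 227/465 = 48.8% → the multi-step checkout
Overall: Flow A 689/2388 = 28.9%, the multi-step checkout 768/2215 = 34.7% → the multi-step checkout
The multi-step checkout wins overall and in every traffic group — no reversal.

Yes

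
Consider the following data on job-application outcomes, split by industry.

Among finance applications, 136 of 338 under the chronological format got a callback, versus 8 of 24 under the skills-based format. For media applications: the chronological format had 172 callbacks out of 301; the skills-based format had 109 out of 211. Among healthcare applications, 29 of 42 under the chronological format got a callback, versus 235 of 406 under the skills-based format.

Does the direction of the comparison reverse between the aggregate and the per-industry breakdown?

Finance: the chronological format 136/338 = 40.2%, the skills-based format 8/24 = 33.3% → the chronological format
Media: the chronological format 172/301 = 57.1%, the skills-based format 109/211 = 51.7% → the chronological format
Healthcare: the chronological format 29/42 = 69.0%, the skills-based format 235/406 = 57.9% → the chronological format
Overall: the chronological format 337/681 = 49.5%, the skills-based format 352/641 = 54.9% → the skills-based format
The chronological format wins each industry group but the skills-based format wins overall — the comparison reverses. The chronological format's applications skew toward finance, which has a lower base rate.

Yes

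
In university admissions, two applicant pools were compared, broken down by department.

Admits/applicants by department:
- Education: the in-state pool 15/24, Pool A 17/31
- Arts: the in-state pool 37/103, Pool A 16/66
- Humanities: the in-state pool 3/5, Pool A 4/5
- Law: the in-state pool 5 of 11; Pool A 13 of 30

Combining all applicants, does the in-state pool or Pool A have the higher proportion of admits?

the in-state pool

Education: the in-state pool 15/24 = 62.5%, Pool A 17/31 = 54.8% → the in-state pool
Arts: the in-state pool 37/103 = 35.9%, Pool A 16/66 = 24.2% → the in-state pool
Humanities: the in-state pool 3/5 = 60.0%, Pool A 4/5 = 80.0% → Pool A
Law: the in-state pool 5/11 = 45.5%, Pool A 13/30 = 43.3% → the in-state pool
Overall: the in-state pool 60/143 = 42.0%, Pool A 50/132 = 37.9% → the in-state pool
(Neither sweeps every department group, but the in-state pool has the higher pooled rate.)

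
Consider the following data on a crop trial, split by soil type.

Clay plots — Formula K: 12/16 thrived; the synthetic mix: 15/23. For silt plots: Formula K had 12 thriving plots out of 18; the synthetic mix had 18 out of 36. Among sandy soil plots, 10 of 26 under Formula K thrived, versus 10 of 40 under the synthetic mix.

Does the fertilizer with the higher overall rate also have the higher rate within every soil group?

Clay: Formula K 12/16 = 75.0%, the synthetic mix 15/23 = 65.2% → Formula K
Silt: Formula K 12/18 = 66.7%, the synthetic mix 18/36 = 50.0% → Formula K
Sandy soil: Formula K 10/26 = 38.5%, the synthetic mix 10/40 = 25.0% → Formula K
Overall: Formula K 34/60 = 56.7%, the synthetic mix 43/99 = 43.4% → Formula K
Formula K wins overall and in every soil group — no reversal.

Yes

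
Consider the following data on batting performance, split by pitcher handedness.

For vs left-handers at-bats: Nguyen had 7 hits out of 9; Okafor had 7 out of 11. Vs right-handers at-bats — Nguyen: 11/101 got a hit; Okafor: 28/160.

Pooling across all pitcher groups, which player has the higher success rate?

Vs left-handers: Nguyen 7/9 = 77.8%, Okafor 7/11 = 63.6% → Nguyen
Vs right-handers: Nguyen 11/101 = 10.9%, Okafor 28/160 = 17.5% → Okafor
Overall: Nguyen 18/110 = 16.4%, Okafor 35/171 = 20.5% → Okafor
(Neither sweeps every pitcher group, but Okafor has the higher pooled rate.)

Okafor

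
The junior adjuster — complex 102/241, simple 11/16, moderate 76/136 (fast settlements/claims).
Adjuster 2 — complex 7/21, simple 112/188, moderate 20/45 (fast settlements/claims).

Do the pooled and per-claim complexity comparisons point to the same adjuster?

Complex: the junior adjuster 102/241 = 42.3%, Adjuster 2 7/21 = 33.3% → the junior adjuster
Simple: the junior adjuster 11/16 = 68.8%, Adjuster 2 112/188 = 59.6% → the junior adjuster
Moderate: the junior adjuster 76/136 = 55.9%, Adjuster 2 20/45 = 44.4% → the junior adjuster
Overall: the junior adjuster 189/393 = 48.1%, Adjuster 2 139/254 = 54.7% → Adjuster 2
The junior adjuster wins each claim group but Adjuster 2 wins overall — the comparison reverses. The junior adjuster's claims skew toward complex, which has a lower base rate.

No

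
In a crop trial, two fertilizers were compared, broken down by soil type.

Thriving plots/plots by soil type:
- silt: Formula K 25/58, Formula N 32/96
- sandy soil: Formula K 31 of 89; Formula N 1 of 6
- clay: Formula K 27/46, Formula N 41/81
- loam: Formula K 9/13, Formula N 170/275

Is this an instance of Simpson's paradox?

Yes

Silt: Formula K 25/58 = 43.1%, Formula N 32/96 = 33.3% → Formula K
Sandy soil: Formula K 31/89 = 34.8%, Formula N 1/6 = 16.7% → Formula K
Clay: Formula K 27/46 = 58.7%, Formula N 41/81 = 50.6% → Formula K
Loam: Formula K 9/13 = 69.2%, Formula N 170/275 = 61.8% → Formula K
Overall: Formula K 92/206 = 44.7%, Formula N 244/458 = 53.3% → Formula N
Formula K wins each soil group but Formula N wins overall — the comparison reverses. Formula K's plots skew toward sandy soil, which has a lower base rate.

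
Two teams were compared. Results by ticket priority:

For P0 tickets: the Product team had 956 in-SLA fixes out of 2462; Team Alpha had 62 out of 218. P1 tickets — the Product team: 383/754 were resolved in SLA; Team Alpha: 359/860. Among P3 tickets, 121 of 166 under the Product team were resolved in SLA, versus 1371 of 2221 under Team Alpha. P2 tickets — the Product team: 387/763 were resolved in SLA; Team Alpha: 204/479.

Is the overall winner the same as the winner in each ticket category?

No

P0: the Product team 956/2462 = 38.8%, Team Alpha 62/218 = 28.4% → the Product team
P1: the Product team 383/754 = 50.8%, Team Alpha 359/860 = 41.7% → the Product team
P3: the Product team 121/166 = 72.9%, Team Alpha 1371/2221 = 61.7% → the Product team
P2: the Product team 387/763 = 50.7%, Team Alpha 204/479 = 42.6% → the Product team
Overall: the Product team 1847/4145 = 44.6%, Team Alpha 1996/3778 = 52.8% → Team Alpha
The Product team wins each ticket group but Team Alpha wins overall — the comparison reverses. The Product team's tickets skew toward P0, which has a lower base rate.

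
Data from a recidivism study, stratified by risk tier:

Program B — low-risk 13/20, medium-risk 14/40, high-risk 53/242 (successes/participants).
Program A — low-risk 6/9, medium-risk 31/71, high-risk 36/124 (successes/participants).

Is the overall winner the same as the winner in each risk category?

Yes

Low-risk: Program B 13/20 = 65.0%, Program A 6/9 = 66.7% → Program A
Medium-risk: Program B 14/40 = 35.0%, Program A 31/71 = 43.7% → Program A
High-risk: Program B 53/242 = 21.9%, Program A 36/124 = 29.0% → Program A
Overall: Program B 80/302 = 26.5%, Program A 73/204 = 35.8% → Program A
Program A wins overall and in every risk group — no reversal.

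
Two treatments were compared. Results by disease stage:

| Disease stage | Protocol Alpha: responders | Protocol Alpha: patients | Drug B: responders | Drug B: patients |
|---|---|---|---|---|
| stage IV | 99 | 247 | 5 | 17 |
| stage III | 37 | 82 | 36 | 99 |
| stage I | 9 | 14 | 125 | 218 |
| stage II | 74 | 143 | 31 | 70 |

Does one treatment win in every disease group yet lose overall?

Stage IV: Protocol Alpha 99/247 = 40.1%, Drug B 5/17 = 29.4% → Protocol Alpha
Stage III: Protocol Alpha 37/82 = 45.1%, Drug B 36/99 = 36.4% → Protocol Alpha
Stage I: Protocol Alpha 9/14 = 64.3%, Drug B 125/218 = 57.3% → Protocol Alpha
Stage II: Protocol Alpha 74/143 = 51.7%, Drug B 31/70 = 44.3% → Protocol Alpha
Overall: Protocol Alpha 219/486 = 45.1%, Drug B 197/404 = 48.8% → Drug B
Protocol Alpha wins each disease group but Drug B wins overall — the comparison reverses. Protocol Alpha's patients skew toward stage IV, which has a lower base rate.

Yes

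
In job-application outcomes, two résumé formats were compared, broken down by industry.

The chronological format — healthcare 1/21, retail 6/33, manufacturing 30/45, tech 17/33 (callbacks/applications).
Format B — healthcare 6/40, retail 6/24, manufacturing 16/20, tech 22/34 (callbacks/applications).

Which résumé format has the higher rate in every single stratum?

Healthcare: the chronological format 1/21 = 4.8%, Format B 6/40 = 15.0% → Format B
Retail: the chronological format 6/33 = 18.2%, Format B 6/24 = 25.0% → Format B
Manufacturing: the chronological format 30/45 = 66.7%, Format B 16/20 = 80.0% → Format B
Tech: the chronological format 17/33 = 51.5%, Format B 22/34 = 64.7% → Format B
Format B has the higher rate in all 4 groups.

Format B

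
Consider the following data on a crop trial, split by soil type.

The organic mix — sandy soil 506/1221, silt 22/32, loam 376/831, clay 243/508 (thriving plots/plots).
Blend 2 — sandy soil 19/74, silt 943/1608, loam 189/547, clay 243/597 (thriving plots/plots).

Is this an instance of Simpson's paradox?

Yes

Sandy soil: the organic mix 506/1221 = 41.4%, Blend 2 19/74 = 25.7% → the organic mix
Silt: the organic mix 22/32 = 68.8%, Blend 2 943/1608 = 58.6% → the organic mix
Loam: the organic mix 376/831 = 45.2%, Blend 2 189/547 = 34.6% → the organic mix
Clay: the organic mix 243/508 = 47.8%, Blend 2 243/597 = 40.7% → the organic mix
Overall: the organic mix 1147/2592 = 44.3%, Blend 2 1394/2826 = 49.3% → Blend 2
The organic mix wins each soil group but Blend 2 wins overall — the comparison reverses. The organic mix's plots skew toward sandy soil, which has a lower base rate.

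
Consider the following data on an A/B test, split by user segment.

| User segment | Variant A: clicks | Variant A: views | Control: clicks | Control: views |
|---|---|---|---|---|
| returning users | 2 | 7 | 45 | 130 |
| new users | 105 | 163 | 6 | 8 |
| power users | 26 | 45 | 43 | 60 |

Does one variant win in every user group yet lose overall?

Returning users: Variant A 2/7 = 28.6%, Control 45/130 = 34.6% → Control
New users: Variant A 105/163 = 64.4%, Control 6/8 = 75.0% → Control
Power users: Variant A 26/45 = 57.8%, Control 43/60 = 71.7% → Control
Overall: Variant A 133/215 = 61.9%, Control 94/198 = 47.5% → Variant A
Control wins each user group but Variant A wins overall — the comparison reverses. Control's views skew toward returning users, which has a lower base rate.

Yes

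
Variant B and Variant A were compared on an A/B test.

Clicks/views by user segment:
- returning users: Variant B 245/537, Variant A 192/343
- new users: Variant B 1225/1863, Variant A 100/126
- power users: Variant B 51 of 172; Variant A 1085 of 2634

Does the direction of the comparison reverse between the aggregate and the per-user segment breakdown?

Returning users: Variant B 245/537 = 45.6%, Variant A 192/343 = 56.0% → Variant A
New users: Variant B 1225/1863 = 65.8%, Variant A 100/126 = 79.4% → Variant A
Power users: Variant B 51/172 = 29.7%, Variant A 1085/2634 = 41.2% → Variant A
Overall: Variant B 1521/2572 = 59.1%, Variant A 1377/3103 = 44.4% → Variant B
Variant A wins each user group but Variant B wins overall — the comparison reverses. Variant A's views skew toward power users, which has a lower base rate.

Yes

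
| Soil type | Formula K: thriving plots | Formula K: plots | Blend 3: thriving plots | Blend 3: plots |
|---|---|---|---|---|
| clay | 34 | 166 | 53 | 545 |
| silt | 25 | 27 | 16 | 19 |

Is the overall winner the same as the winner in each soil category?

Clay: Formula K 34/166 = 20.5%, Blend 3 53/545 = 9.7% → Formula K
Silt: Formula K 25/27 = 92.6%, Blend 3 16/19 = 84.2% → Formula K
Overall: Formula K 59/193 = 30.6%, Blend 3 69/564 = 12.2% → Formula K
Formula K wins overall and in every soil group — no reversal.

Yes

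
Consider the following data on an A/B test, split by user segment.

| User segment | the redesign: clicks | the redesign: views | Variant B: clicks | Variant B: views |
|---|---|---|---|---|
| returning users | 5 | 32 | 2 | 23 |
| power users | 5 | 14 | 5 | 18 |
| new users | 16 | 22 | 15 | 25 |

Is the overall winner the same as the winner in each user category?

Returning users: the redesign 5/32 = 15.6%, Variant B 2/23 = 8.7% → the redesign
Power users: the redesign 5/14 = 35.7%, Variant B 5/18 = 27.8% → the redesign
New users: the redesign 16/22 = 72.7%, Variant B 15/25 = 60.0% → the redesign
Overall: the redesign 26/68 = 38.2%, Variant B 22/66 = 33.3% → the redesign
The redesign wins overall and in every user group — no reversal.

Yes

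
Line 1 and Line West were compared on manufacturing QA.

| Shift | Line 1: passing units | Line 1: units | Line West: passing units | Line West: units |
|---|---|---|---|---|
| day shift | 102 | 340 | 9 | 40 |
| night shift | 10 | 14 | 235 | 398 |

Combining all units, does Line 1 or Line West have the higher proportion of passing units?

Line West

Day shift: Line 1 102/340 = 30.0%, Line West 9/40 = 22.5% → Line 1
Night shift: Line 1 10/14 = 71.4%, Line West 235/398 = 59.0% → Line 1
Overall: Line 1 112/354 = 31.6%, Line West 244/438 = 55.7% → Line West
(Line 1 wins every shift group but Line West wins overall — Line 1's units skew toward the low-rate day shift group.)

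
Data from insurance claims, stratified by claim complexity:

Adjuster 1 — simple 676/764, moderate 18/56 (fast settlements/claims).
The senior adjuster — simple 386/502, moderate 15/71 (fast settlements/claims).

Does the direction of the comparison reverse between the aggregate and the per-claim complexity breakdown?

No

Simple: Adjuster 1 676/764 = 88.5%, the senior adjuster 386/502 = 76.9% → Adjuster 1
Moderate: Adjuster 1 18/56 = 32.1%, the senior adjuster 15/71 = 21.1% → Adjuster 1
Overall: Adjuster 1 694/820 = 84.6%, the senior adjuster 401/573 = 70.0% → Adjuster 1
Adjuster 1 wins overall and in every claim group — no reversal.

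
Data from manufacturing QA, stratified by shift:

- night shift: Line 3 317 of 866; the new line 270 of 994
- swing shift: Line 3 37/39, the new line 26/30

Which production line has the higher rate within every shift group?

Night shift: Line 3 317/866 = 36.6%, the new line 270/994 = 27.2% → Line 3
Swing shift: Line 3 37/39 = 94.9%, the new line 26/30 = 86.7% → Line 3
Line 3 has the higher rate in both groups.

Line 3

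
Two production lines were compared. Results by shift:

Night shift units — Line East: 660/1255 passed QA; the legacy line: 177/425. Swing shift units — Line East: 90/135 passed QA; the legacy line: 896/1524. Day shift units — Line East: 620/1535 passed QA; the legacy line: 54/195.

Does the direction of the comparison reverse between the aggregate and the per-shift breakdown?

Yes

Night shift: Line East 660/1255 = 52.6%, the legacy line 177/425 = 41.6% → Line East
Swing shift: Line East 90/135 = 66.7%, the legacy line 896/1524 = 58.8% → Line East
Day shift: Line East 620/1535 = 40.4%, the legacy line 54/195 = 27.7% → Line East
Overall: Line East 1370/2925 = 46.8%, the legacy line 1127/2144 = 52.6% → the legacy line
Line East wins each shift group but the legacy line wins overall — the comparison reverses. Line East's units skew toward day shift, which has a lower base rate.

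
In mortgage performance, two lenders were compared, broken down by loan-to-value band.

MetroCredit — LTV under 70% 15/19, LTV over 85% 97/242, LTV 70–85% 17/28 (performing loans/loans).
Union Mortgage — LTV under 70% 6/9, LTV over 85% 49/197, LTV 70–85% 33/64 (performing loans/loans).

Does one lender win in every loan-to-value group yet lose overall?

No

LTV under 70%: MetroCredit 15/19 = 78.9%, Union Mortgage 6/9 = 66.7% → MetroCredit
LTV over 85%: MetroCredit 97/242 = 40.1%, Union Mortgage 49/197 = 24.9% → MetroCredit
LTV 70–85%: MetroCredit 17/28 = 60.7%, Union Mortgage 33/64 = 51.6% → MetroCredit
Overall: MetroCredit 129/289 = 44.6%, Union Mortgage 88/270 = 32.6% → MetroCredit
MetroCredit wins overall and in every loan-to-value group — no reversal.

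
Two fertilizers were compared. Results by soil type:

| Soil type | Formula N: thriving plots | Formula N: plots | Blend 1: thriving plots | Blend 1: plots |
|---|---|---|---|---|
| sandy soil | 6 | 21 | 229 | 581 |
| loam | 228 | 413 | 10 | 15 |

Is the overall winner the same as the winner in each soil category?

Sandy soil: Formula N 6/21 = 28.6%, Blend 1 229/581 = 39.4% → Blend 1
Loam: Formula N 228/413 = 55.2%, Blend 1 10/15 = 66.7% → Blend 1
Overall: Formula N 234/434 = 53.9%, Blend 1 239/596 = 40.1% → Formula N
Blend 1 wins each soil group but Formula N wins overall — the comparison reverses. Blend 1's plots skew toward sandy soil, which has a lower base rate.

No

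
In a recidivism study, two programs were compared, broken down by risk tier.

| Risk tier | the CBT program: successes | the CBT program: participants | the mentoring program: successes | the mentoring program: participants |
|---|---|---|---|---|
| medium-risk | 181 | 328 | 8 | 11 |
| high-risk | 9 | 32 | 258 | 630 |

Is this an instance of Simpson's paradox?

Yes

Medium-risk: the CBT program 181/328 = 55.2%, the mentoring program 8/11 = 72.7% → the mentoring program
High-risk: the CBT program 9/32 = 28.1%, the mentoring program 258/630 = 41.0% → the mentoring program
Overall: the CBT program 190/360 = 52.8%, the mentoring program 266/641 = 41.5% → the CBT program
The mentoring program wins each risk group but the CBT program wins overall — the comparison reverses. The mentoring program's participants skew toward high-risk, which has a lower base rate.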